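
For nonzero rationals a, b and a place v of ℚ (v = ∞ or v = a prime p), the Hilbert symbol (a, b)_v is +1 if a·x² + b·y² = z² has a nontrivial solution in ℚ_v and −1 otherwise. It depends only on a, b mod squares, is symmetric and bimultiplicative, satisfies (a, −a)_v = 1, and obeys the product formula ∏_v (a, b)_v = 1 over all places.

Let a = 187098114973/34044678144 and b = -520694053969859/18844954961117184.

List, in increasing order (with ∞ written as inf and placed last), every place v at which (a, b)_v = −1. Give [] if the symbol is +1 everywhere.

Mod squares: a ≡ 493, b ≡ -11339. Check v ∈ {∞, 2, 3, 7, 11, 17, 23, 29, 31}.
v=11: a=11^4·(≡3), b=11^6·(≡6) mod 11; (3|11)=+1, (6|11)=-1; (−1)^{4·6·5}·(+1)^6·(-1)^4 = +1.
v=3: a=3^-2·(≡1), b=3^-4·(≡1) mod 3; (1|3)=+1, (1|3)=+1; (−1)^{-2·-4·1}·(+1)^-4·(+1)^-2 = +1.
v=7: a=7^2·(≡6), b=7^2·(≡1) mod 7; (6|7)=-1, (1|7)=+1; (−1)^{2·2·3}·(-1)^2·(+1)^2 = +1.
v=31: a=31^-4·(≡4), b=31^-6·(≡5) mod 31; (4|31)=+1, (5|31)=+1; (−1)^{-4·-6·15}·(+1)^-6·(+1)^-4 = +1.
v=17: a=17^1·(≡6), b=17^1·(≡4) mod 17; (6|17)=-1, (4|17)=+1; (−1)^{1·1·8}·(-1)^1·(+1)^1 = -1.
v=23: a=23^2·(≡7), b=23^3·(≡13) mod 23; (7|23)=-1, (13|23)=+1; (−1)^{2·3·11}·(-1)^3·(+1)^2 = -1.
v=2: v_2(a)=-12, v_2(b)=-18; units ≡ 5, 5 (mod 8); ε·ε+αω+βω = 0·0+-12·1+-18·1 ≡ 0  ⇒  (a,b)_2 = +1.
v=29: a=29^1·(≡26), b=29^1·(≡2) mod 29; (26|29)=-1, (2|29)=-1; (−1)^{1·1·14}·(-1)^1·(-1)^1 = +1.
v=∞: 493 > 0 and -11339 < 0  ⇒  (a,b)_∞ = +1.
Ram(493, -11339) = {17, 23}; no ℚ_17-point on the conic.

[17, 23]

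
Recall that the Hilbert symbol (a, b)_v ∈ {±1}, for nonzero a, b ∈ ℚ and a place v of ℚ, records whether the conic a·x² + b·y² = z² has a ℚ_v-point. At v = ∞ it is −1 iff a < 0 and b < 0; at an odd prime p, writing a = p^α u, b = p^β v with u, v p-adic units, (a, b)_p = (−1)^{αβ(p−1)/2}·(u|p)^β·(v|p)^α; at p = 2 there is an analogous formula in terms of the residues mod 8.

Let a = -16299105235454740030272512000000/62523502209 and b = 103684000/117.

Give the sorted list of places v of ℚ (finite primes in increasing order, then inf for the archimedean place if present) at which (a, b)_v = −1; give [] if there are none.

[2, 5, 13, 23]

(a, b) ≡ (-437, 130) mod (ℚ^×)²; places V = {2, 3, 5, 7, 11, 13, 17, 19, 23, ∞}.
(a,b)_5: α=6, u≡3; β=3, v≡1 (mod 5); (3|5)=-1, (1|5)=+1; sign (−1)^0·-1^3·+1^6 = -1.
(a,b)_∞: sgn(-437)=−, sgn(130)=+, so +1.
(a,b)_7: α=-6, u≡2; β=2, v≡1 (mod 7); (2|7)=+1, (1|7)=+1; sign (−1)^0·+1^2·+1^-6 = +1.
(a,b)_11: α=2, u≡5; β=0, v≡5 (mod 11); (5|11)=+1, (5|11)=+1; sign (−1)^0·+1^0·+1^2 = +1.
(a,b)_3: α=-12, u≡1; β=-2, v≡1 (mod 3); (1|3)=+1, (1|3)=+1; sign (−1)^0·+1^-2·+1^-12 = +1.
(a,b)_23: α=5, u≡3; β=2, v≡20 (mod 23); (3|23)=+1, (20|23)=-1; sign (−1)^0·+1^2·-1^5 = -1.
(a,b)_19: α=5, u≡8; β=0, v≡4 (mod 19); (8|19)=-1, (4|19)=+1; sign (−1)^0·-1^0·+1^5 = +1.
(a,b)_2: α=16, β=5; u≡3, v≡1 (mod 8); ε(u)ε(v)=1·0, αω(v)=16·0, βω(u)=5·1; sum ≡ 1  ⇒  -1.
(a,b)_13: α=4, u≡11; β=-1, v≡12 (mod 13); (11|13)=-1, (12|13)=+1; sign (−1)^0·-1^-1·+1^4 = -1.
(a,b)_17: α=2, u≡11; β=0, v≡10 (mod 17); (11|17)=-1, (10|17)=-1; sign (−1)^0·-1^0·-1^2 = +1.
Ram(-437, 130) = {2, 5, 13, 23}; no ℚ_2-point on the conic.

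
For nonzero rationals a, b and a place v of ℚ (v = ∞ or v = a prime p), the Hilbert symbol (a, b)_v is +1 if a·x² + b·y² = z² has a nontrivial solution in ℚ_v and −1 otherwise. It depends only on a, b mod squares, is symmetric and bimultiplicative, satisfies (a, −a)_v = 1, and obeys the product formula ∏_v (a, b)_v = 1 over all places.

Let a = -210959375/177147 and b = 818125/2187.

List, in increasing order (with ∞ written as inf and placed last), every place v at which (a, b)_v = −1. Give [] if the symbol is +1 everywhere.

(a, b) ≡ (-2805, 3927) mod (ℚ^×)²; places V = {2, 3, 5, 7, 11, 17, 19, ∞}.
(a,b)_19: α=2, u≡16; β=0, v≡2 (mod 19); (16|19)=+1, (2|19)=-1; sign (−1)^0·+1^0·-1^2 = +1.
(a,b)_∞: sgn(-2805)=−, sgn(3927)=+, so +1.
(a,b)_7: α=0, u≡2; β=1, v≡1 (mod 7); (2|7)=+1, (1|7)=+1; sign (−1)^0·+1^1·+1^0 = +1.
(a,b)_11: α=1, u≡4; β=1, v≡9 (mod 11); (4|11)=+1, (9|11)=+1; sign (−1)^1·+1^1·+1^1 = -1.
(a,b)_2: α=0, β=0; u≡3, v≡7 (mod 8); ε(u)ε(v)=1·1, αω(v)=0·0, βω(u)=0·1; sum ≡ 1  ⇒  -1.
(a,b)_5: α=5, u≡4; β=4, v≡2 (mod 5); (4|5)=+1, (2|5)=-1; sign (−1)^0·+1^4·-1^5 = -1.
(a,b)_17: α=1, u≡14; β=1, v≡6 (mod 17); (14|17)=-1, (6|17)=-1; sign (−1)^0·-1^1·-1^1 = +1.
(a,b)_3: α=-11, u≡1; β=-7, v≡1 (mod 3); (1|3)=+1, (1|3)=+1; sign (−1)^1·+1^-7·+1^-11 = -1.
Ram(-2805, 3927) = {2, 3, 5, 11}; no ℚ_2-point on the conic.

[2, 3, 5, 11]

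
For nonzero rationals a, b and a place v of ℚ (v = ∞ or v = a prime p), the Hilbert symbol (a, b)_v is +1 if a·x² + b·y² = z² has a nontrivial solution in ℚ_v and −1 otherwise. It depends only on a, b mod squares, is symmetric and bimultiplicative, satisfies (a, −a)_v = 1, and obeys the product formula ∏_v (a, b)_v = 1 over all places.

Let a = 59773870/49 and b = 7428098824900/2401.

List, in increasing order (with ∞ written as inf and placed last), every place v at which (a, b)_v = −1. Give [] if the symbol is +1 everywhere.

(a, b) ≡ (206830, 481) mod (ℚ^×)²; places V = {2, 5, 7, 13, 17, 37, 43, ∞}.
(a,b)_7: α=-2, u≡2; β=-4, v≡5 (mod 7); (2|7)=+1, (5|7)=-1; sign (−1)^0·+1^-4·-1^-2 = +1.
(a,b)_17: α=2, u≡13; β=4, v≡10 (mod 17); (13|17)=+1, (10|17)=-1; sign (−1)^0·+1^4·-1^2 = +1.
(a,b)_5: α=1, u≡1; β=2, v≡1 (mod 5); (1|5)=+1, (1|5)=+1; sign (−1)^0·+1^2·+1^1 = +1.
(a,b)_37: α=1, u≡26; β=1, v≡15 (mod 37); (26|37)=+1, (15|37)=-1; sign (−1)^0·+1^1·-1^1 = -1.
(a,b)_43: α=1, u≡12; β=2, v≡18 (mod 43); (12|43)=-1, (18|43)=-1; sign (−1)^0·-1^2·-1^1 = -1.
(a,b)_2: α=1, β=2; u≡7, v≡1 (mod 8); ε(u)ε(v)=1·0, αω(v)=1·0, βω(u)=2·0; sum ≡ 0  ⇒  +1.
(a,b)_13: α=1, u≡2; β=1, v≡11 (mod 13); (2|13)=-1, (11|13)=-1; sign (−1)^0·-1^1·-1^1 = +1.
(a,b)_∞: sgn(206830)=+, sgn(481)=+, so +1.
|Ram(206830, 481)| = 2, even; anisotropic at {37, 43}.

[37, 43]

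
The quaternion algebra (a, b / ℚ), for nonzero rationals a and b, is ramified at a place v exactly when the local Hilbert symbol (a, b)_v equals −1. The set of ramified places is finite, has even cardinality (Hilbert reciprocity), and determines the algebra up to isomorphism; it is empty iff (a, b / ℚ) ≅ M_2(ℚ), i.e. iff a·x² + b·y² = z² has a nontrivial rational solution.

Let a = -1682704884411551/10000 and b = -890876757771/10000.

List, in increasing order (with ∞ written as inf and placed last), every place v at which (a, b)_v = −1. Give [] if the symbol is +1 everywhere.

[13, 17, 23, inf]

Mod squares: a ≡ -391391, b ≡ -38057019. Check v ∈ {∞, 2, 3, 5, 7, 11, 13, 17, 19, 23, 29}.
v=29: a=29^2·(≡13), b=29^1·(≡21) mod 29; (13|29)=+1, (21|29)=-1; (−1)^{2·1·14}·(+1)^1·(-1)^2 = +1.
v=23: a=23^1·(≡18), b=23^1·(≡13) mod 23; (18|23)=+1, (13|23)=+1; (−1)^{1·1·11}·(+1)^1·(+1)^1 = -1.
v=19: a=19^2·(≡7), b=19^1·(≡6) mod 19; (7|19)=+1, (6|19)=+1; (−1)^{2·1·9}·(+1)^1·(+1)^2 = +1.
v=17: a=17^3·(≡12), b=17^2·(≡3) mod 17; (12|17)=-1, (3|17)=-1; (−1)^{3·2·8}·(-1)^2·(-1)^3 = -1.
v=2: v_2(a)=-4, v_2(b)=-4; units ≡ 1, 5 (mod 8); ε·ε+αω+βω = 0·0+-4·1+-4·0 ≡ 0  ⇒  (a,b)_2 = +1.
v=11: a=11^1·(≡5), b=11^1·(≡2) mod 11; (5|11)=+1, (2|11)=-1; (−1)^{1·1·5}·(+1)^1·(-1)^1 = +1.
v=5: a=5^-4·(≡4), b=5^-4·(≡4) mod 5; (4|5)=+1, (4|5)=+1; (−1)^{-4·-4·2}·(+1)^-4·(+1)^-4 = +1.
v=7: a=7^3·(≡6), b=7^1·(≡2) mod 7; (6|7)=-1, (2|7)=+1; (−1)^{3·1·3}·(-1)^1·(+1)^3 = +1.
v=3: a=3^0·(≡1), b=3^5·(≡1) mod 3; (1|3)=+1, (1|3)=+1; (−1)^{0·5·1}·(+1)^5·(+1)^0 = +1.
v=∞: -391391 < 0 and -38057019 < 0  ⇒  (a,b)_∞ = -1.
v=13: a=13^1·(≡3), b=13^1·(≡8) mod 13; (3|13)=+1, (8|13)=-1; (−1)^{1·1·6}·(+1)^1·(-1)^1 = -1.
(-391391, -38057019 / ℚ) ramifies at {13, 17, 23, ∞}: a division algebra.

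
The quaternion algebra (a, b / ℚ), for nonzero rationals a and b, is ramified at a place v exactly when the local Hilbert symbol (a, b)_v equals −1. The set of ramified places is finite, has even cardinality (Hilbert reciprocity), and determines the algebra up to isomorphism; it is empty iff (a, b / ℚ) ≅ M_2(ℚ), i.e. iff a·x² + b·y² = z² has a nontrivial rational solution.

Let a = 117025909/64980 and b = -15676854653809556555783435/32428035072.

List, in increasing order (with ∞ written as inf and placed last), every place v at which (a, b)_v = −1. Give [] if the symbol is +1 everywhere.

(a, b) ≡ (6545, -105) mod (ℚ^×)²; places V = {2, 3, 5, 7, 11, 13, 17, 19, 23, ∞}.
(a,b)_19: α=-2, u≡5; β=-4, v≡7 (mod 19); (5|19)=+1, (7|19)=+1; sign (−1)^0·+1^-4·+1^-2 = +1.
(a,b)_11: α=1, u≡1; β=8, v≡4 (mod 11); (1|11)=+1, (4|11)=+1; sign (−1)^0·+1^8·+1^1 = +1.
(a,b)_3: α=-2, u≡2; β=-5, v≡1 (mod 3); (2|3)=-1, (1|3)=+1; sign (−1)^0·-1^-5·+1^-2 = -1.
(a,b)_∞: sgn(6545)=+, sgn(-105)=−, so +1.
(a,b)_23: α=2, u≡6; β=6, v≡14 (mod 23); (6|23)=+1, (14|23)=-1; sign (−1)^0·+1^6·-1^2 = +1.
(a,b)_7: α=1, u≡1; β=1, v≡5 (mod 7); (1|7)=+1, (5|7)=-1; sign (−1)^1·+1^1·-1^1 = +1.
(a,b)_13: α=2, u≡7; β=2, v≡3 (mod 13); (7|13)=-1, (3|13)=+1; sign (−1)^0·-1^2·+1^2 = +1.
(a,b)_5: α=-1, u≡4; β=1, v≡4 (mod 5); (4|5)=+1, (4|5)=+1; sign (−1)^0·+1^1·+1^-1 = +1.
(a,b)_17: α=1, u≡14; β=4, v≡14 (mod 17); (14|17)=-1, (14|17)=-1; sign (−1)^0·-1^4·-1^1 = -1.
(a,b)_2: α=-2, β=-10; u≡1, v≡7 (mod 8); ε(u)ε(v)=0·1, αω(v)=-2·0, βω(u)=-10·0; sum ≡ 0  ⇒  +1.
(6545, -105 / ℚ) ramifies at {3, 17}: a division algebra.

[3, 17]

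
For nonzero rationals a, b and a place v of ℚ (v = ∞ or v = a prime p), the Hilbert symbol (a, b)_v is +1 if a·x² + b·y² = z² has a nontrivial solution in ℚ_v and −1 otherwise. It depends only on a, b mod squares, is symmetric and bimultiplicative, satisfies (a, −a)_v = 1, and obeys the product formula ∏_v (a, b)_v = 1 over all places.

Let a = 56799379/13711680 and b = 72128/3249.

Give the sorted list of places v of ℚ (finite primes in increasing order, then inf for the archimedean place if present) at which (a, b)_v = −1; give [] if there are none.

[2, 5]

(a, b) ≡ (95, 23) mod (ℚ^×)²; places V = {2, 3, 5, 7, 13, 19, 23, ∞}.
(a,b)_2: α=-6, β=6; u≡7, v≡7 (mod 8); ε(u)ε(v)=1·1, αω(v)=-6·0, βω(u)=6·0; sum ≡ 1  ⇒  -1.
(a,b)_23: α=-2, u≡18; β=1, v≡9 (mod 23); (18|23)=+1, (9|23)=+1; sign (−1)^0·+1^1·+1^-2 = +1.
(a,b)_3: α=-4, u≡2; β=-2, v≡2 (mod 3); (2|3)=-1, (2|3)=-1; sign (−1)^0·-1^-2·-1^-4 = +1.
(a,b)_19: α=3, u≡5; β=-2, v≡11 (mod 19); (5|19)=+1, (11|19)=+1; sign (−1)^0·+1^-2·+1^3 = +1.
(a,b)_7: α=2, u≡2; β=2, v≡2 (mod 7); (2|7)=+1, (2|7)=+1; sign (−1)^0·+1^2·+1^2 = +1.
(a,b)_13: α=2, u≡10; β=0, v≡9 (mod 13); (10|13)=+1, (9|13)=+1; sign (−1)^0·+1^0·+1^2 = +1.
(a,b)_5: α=-1, u≡4; β=0, v≡2 (mod 5); (4|5)=+1, (2|5)=-1; sign (−1)^0·+1^0·-1^-1 = -1.
(a,b)_∞: sgn(95)=+, sgn(23)=+, so +1.
(95, 23 / ℚ) ramifies at {2, 5}: a division algebra.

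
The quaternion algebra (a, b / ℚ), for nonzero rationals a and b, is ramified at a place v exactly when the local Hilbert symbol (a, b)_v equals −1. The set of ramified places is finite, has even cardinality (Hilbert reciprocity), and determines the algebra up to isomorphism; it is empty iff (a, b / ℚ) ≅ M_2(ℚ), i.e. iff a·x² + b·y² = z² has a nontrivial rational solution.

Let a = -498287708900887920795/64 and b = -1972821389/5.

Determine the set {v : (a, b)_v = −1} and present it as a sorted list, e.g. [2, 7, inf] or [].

(a, b) ≡ (-3795, -3145) mod (ℚ^×)²; places V = {2, 3, 5, 7, 11, 17, 23, 37, ∞}.
(a,b)_11: α=5, u≡10; β=2, v≡9 (mod 11); (10|11)=-1, (9|11)=+1; sign (−1)^0·-1^2·+1^5 = +1.
(a,b)_2: α=-6, β=0; u≡5, v≡7 (mod 8); ε(u)ε(v)=0·1, αω(v)=-6·0, βω(u)=0·1; sum ≡ 0  ⇒  +1.
(a,b)_17: α=2, u≡2; β=1, v≡15 (mod 17); (2|17)=+1, (15|17)=+1; sign (−1)^0·+1^1·+1^2 = +1.
(a,b)_5: α=1, u≡4; β=-1, v≡1 (mod 5); (4|5)=+1, (1|5)=+1; sign (−1)^0·+1^-1·+1^1 = +1.
(a,b)_7: α=0, u≡3; β=2, v≡3 (mod 7); (3|7)=-1, (3|7)=-1; sign (−1)^0·-1^2·-1^0 = +1.
(a,b)_3: α=5, u≡1; β=0, v≡2 (mod 3); (1|3)=+1, (2|3)=-1; sign (−1)^0·+1^0·-1^5 = -1.
(a,b)_23: α=5, u≡20; β=2, v≡8 (mod 23); (20|23)=-1, (8|23)=+1; sign (−1)^0·-1^2·+1^5 = +1.
(a,b)_37: α=2, u≡34; β=1, v≡26 (mod 37); (34|37)=+1, (26|37)=+1; sign (−1)^0·+1^1·+1^2 = +1.
(a,b)_∞: sgn(-3795)=−, sgn(-3145)=−, so -1.
Ram(-3795, -3145) = {3, ∞}; no ℚ_3-point on the conic.

[3, inf]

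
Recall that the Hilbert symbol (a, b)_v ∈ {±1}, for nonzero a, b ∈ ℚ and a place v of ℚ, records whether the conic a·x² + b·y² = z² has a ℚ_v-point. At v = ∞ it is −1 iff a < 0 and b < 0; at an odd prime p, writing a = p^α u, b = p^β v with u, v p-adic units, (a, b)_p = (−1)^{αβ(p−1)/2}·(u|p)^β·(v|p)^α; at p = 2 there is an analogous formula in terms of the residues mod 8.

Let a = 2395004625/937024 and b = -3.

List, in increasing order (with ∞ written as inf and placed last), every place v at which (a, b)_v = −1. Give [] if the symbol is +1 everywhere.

[5, 17]

Mod squares: a ≡ 62985, b ≡ -3. Check v ∈ {∞, 2, 3, 5, 11, 13, 17, 19}.
v=17: a=17^1·(≡4), b=17^0·(≡14) mod 17; (4|17)=+1, (14|17)=-1; (−1)^{1·0·8}·(+1)^0·(-1)^1 = -1.
v=∞: 62985 > 0 and -3 < 0  ⇒  (a,b)_∞ = +1.
v=2: v_2(a)=-6, v_2(b)=0; units ≡ 1, 5 (mod 8); ε·ε+αω+βω = 0·0+-6·1+0·0 ≡ 0  ⇒  (a,b)_2 = +1.
v=13: a=13^3·(≡1), b=13^0·(≡10) mod 13; (1|13)=+1, (10|13)=+1; (−1)^{3·0·6}·(+1)^0·(+1)^3 = +1.
v=3: a=3^3·(≡1), b=3^1·(≡2) mod 3; (1|3)=+1, (2|3)=-1; (−1)^{3·1·1}·(+1)^1·(-1)^3 = +1.
v=19: a=19^1·(≡16), b=19^0·(≡16) mod 19; (16|19)=+1, (16|19)=+1; (−1)^{1·0·9}·(+1)^0·(+1)^1 = +1.
v=11: a=11^-4·(≡10), b=11^0·(≡8) mod 11; (10|11)=-1, (8|11)=-1; (−1)^{-4·0·5}·(-1)^0·(-1)^-4 = +1.
v=5: a=5^3·(≡3), b=5^0·(≡2) mod 5; (3|5)=-1, (2|5)=-1; (−1)^{3·0·2}·(-1)^0·(-1)^3 = -1.
|Ram(62985, -3)| = 2, even; anisotropic at {5, 17}.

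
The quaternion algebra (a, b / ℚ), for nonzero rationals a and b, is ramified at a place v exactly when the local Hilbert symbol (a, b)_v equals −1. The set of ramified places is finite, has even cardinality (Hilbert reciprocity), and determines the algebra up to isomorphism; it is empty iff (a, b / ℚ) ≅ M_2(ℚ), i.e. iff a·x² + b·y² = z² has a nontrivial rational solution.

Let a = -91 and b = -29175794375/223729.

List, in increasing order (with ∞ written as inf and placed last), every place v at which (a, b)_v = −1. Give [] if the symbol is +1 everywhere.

[7, inf]

Mod squares: a ≡ -91, b ≡ -2639. Check v ∈ {∞, 2, 5, 7, 11, 13, 19, 29, 43}.
v=5: a=5^0·(≡4), b=5^4·(≡1) mod 5; (4|5)=+1, (1|5)=+1; (−1)^{0·4·2}·(+1)^4·(+1)^0 = +1.
v=43: a=43^0·(≡38), b=43^-2·(≡5) mod 43; (38|43)=+1, (5|43)=-1; (−1)^{0·-2·21}·(+1)^-2·(-1)^0 = +1.
v=11: a=11^0·(≡8), b=11^-2·(≡9) mod 11; (8|11)=-1, (9|11)=+1; (−1)^{0·-2·5}·(-1)^-2·(+1)^0 = +1.
v=13: a=13^1·(≡6), b=13^1·(≡7) mod 13; (6|13)=-1, (7|13)=-1; (−1)^{1·1·6}·(-1)^1·(-1)^1 = +1.
v=7: a=7^1·(≡1), b=7^3·(≡4) mod 7; (1|7)=+1, (4|7)=+1; (−1)^{1·3·3}·(+1)^3·(+1)^1 = -1.
v=29: a=29^0·(≡25), b=29^1·(≡28) mod 29; (25|29)=+1, (28|29)=+1; (−1)^{0·1·14}·(+1)^1·(+1)^0 = +1.
v=2: v_2(a)=0, v_2(b)=0; units ≡ 5, 1 (mod 8); ε·ε+αω+βω = 0·0+0·0+0·1 ≡ 0  ⇒  (a,b)_2 = +1.
v=∞: -91 < 0 and -2639 < 0  ⇒  (a,b)_∞ = -1.
v=19: a=19^0·(≡4), b=19^2·(≡8) mod 19; (4|19)=+1, (8|19)=-1; (−1)^{0·2·9}·(+1)^2·(-1)^0 = +1.
(-91, -2639 / ℚ) ramifies at {7, ∞}: a division algebra.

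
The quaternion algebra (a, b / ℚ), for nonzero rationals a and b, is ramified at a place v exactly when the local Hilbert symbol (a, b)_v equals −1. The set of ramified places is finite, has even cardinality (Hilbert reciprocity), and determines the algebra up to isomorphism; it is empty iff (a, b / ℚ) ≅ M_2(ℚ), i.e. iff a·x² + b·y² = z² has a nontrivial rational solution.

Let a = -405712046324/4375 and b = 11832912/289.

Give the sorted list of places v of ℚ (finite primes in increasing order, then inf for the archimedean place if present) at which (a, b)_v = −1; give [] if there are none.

[13, 23]

Mod squares: a ≡ -6923, b ≡ 1677. Check v ∈ {∞, 2, 3, 5, 7, 13, 17, 19, 23, 41, 43}.
v=∞: -6923 < 0 and 1677 > 0  ⇒  (a,b)_∞ = +1.
v=23: a=23^1·(≡21), b=23^0·(≡22) mod 23; (21|23)=-1, (22|23)=-1; (−1)^{1·0·11}·(-1)^0·(-1)^1 = -1.
v=41: a=41^2·(≡29), b=41^0·(≡33) mod 41; (29|41)=-1, (33|41)=+1; (−1)^{2·0·20}·(-1)^0·(+1)^2 = +1.
v=2: v_2(a)=2, v_2(b)=4; units ≡ 5, 5 (mod 8); ε·ε+αω+βω = 0·0+2·1+4·1 ≡ 0  ⇒  (a,b)_2 = +1.
v=17: a=17^0·(≡1), b=17^-2·(≡11) mod 17; (1|17)=+1, (11|17)=-1; (−1)^{0·-2·8}·(+1)^-2·(-1)^0 = +1.
v=43: a=43^1·(≡6), b=43^1·(≡30) mod 43; (6|43)=+1, (30|43)=-1; (−1)^{1·1·21}·(+1)^1·(-1)^1 = +1.
v=13: a=13^2·(≡5), b=13^1·(≡1) mod 13; (5|13)=-1, (1|13)=+1; (−1)^{2·1·6}·(-1)^1·(+1)^2 = -1.
v=5: a=5^-4·(≡3), b=5^0·(≡3) mod 5; (3|5)=-1, (3|5)=-1; (−1)^{-4·0·2}·(-1)^0·(-1)^-4 = +1.
v=7: a=7^-1·(≡5), b=7^2·(≡1) mod 7; (5|7)=-1, (1|7)=+1; (−1)^{-1·2·3}·(-1)^2·(+1)^-1 = +1.
v=3: a=3^0·(≡1), b=3^3·(≡1) mod 3; (1|3)=+1, (1|3)=+1; (−1)^{0·3·1}·(+1)^3·(+1)^0 = +1.
v=19: a=19^2·(≡3), b=19^0·(≡4) mod 19; (3|19)=-1, (4|19)=+1; (−1)^{2·0·9}·(-1)^0·(+1)^2 = +1.
(-6923, 1677 / ℚ) ramifies at {13, 23}: a division algebra.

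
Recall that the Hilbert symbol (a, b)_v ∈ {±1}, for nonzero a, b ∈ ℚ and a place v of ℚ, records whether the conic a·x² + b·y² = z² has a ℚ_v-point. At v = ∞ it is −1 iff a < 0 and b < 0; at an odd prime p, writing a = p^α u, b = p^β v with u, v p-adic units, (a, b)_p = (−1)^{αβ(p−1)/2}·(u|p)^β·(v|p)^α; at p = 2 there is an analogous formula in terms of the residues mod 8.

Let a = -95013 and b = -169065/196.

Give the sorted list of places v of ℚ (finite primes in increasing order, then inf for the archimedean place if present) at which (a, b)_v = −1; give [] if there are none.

Mod squares: a ≡ -1173, b ≡ -65. Check v ∈ {∞, 2, 3, 5, 7, 13, 17, 23}.
v=23: a=23^1·(≡9), b=23^0·(≡16) mod 23; (9|23)=+1, (16|23)=+1; (−1)^{1·0·11}·(+1)^0·(+1)^1 = +1.
v=7: a=7^0·(≡5), b=7^-2·(≡5) mod 7; (5|7)=-1, (5|7)=-1; (−1)^{0·-2·3}·(-1)^-2·(-1)^0 = +1.
v=13: a=13^0·(≡4), b=13^1·(≡8) mod 13; (4|13)=+1, (8|13)=-1; (−1)^{0·1·6}·(+1)^1·(-1)^0 = +1.
v=17: a=17^1·(≡4), b=17^2·(≡3) mod 17; (4|17)=+1, (3|17)=-1; (−1)^{1·2·8}·(+1)^2·(-1)^1 = -1.
v=5: a=5^0·(≡2), b=5^1·(≡2) mod 5; (2|5)=-1, (2|5)=-1; (−1)^{0·1·2}·(-1)^1·(-1)^0 = -1.
v=3: a=3^5·(≡2), b=3^2·(≡1) mod 3; (2|3)=-1, (1|3)=+1; (−1)^{5·2·1}·(-1)^2·(+1)^5 = +1.
v=∞: -1173 < 0 and -65 < 0  ⇒  (a,b)_∞ = -1.
v=2: v_2(a)=0, v_2(b)=-2; units ≡ 3, 7 (mod 8); ε·ε+αω+βω = 1·1+0·0+-2·1 ≡ 1  ⇒  (a,b)_2 = -1.
Ram(-1173, -65) = {2, 5, 17, ∞}; no ℚ_2-point on the conic.

[2, 5, 17, inf]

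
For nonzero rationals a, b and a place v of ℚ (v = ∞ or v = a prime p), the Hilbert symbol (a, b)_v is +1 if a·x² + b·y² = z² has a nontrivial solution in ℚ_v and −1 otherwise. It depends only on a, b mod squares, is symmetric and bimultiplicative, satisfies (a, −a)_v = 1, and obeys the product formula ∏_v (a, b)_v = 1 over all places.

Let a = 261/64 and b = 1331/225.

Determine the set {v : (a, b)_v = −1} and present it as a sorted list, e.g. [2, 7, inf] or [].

(a, b) ≡ (29, 11) mod (ℚ^×)²; places V = {2, 3, 5, 11, 29, ∞}.
(a,b)_5: α=0, u≡4; β=-2, v≡4 (mod 5); (4|5)=+1, (4|5)=+1; sign (−1)^0·+1^-2·+1^0 = +1.
(a,b)_2: α=-6, β=0; u≡5, v≡3 (mod 8); ε(u)ε(v)=0·1, αω(v)=-6·1, βω(u)=0·1; sum ≡ 0  ⇒  +1.
(a,b)_11: α=0, u≡7; β=3, v≡9 (mod 11); (7|11)=-1, (9|11)=+1; sign (−1)^0·-1^3·+1^0 = -1.
(a,b)_∞: sgn(29)=+, sgn(11)=+, so +1.
(a,b)_29: α=1, u≡16; β=0, v≡17 (mod 29); (16|29)=+1, (17|29)=-1; sign (−1)^0·+1^0·-1^1 = -1.
(a,b)_3: α=2, u≡2; β=-2, v≡2 (mod 3); (2|3)=-1, (2|3)=-1; sign (−1)^0·-1^-2·-1^2 = +1.
(29, 11 / ℚ) ramifies at {11, 29}: a division algebra.

[11, 29]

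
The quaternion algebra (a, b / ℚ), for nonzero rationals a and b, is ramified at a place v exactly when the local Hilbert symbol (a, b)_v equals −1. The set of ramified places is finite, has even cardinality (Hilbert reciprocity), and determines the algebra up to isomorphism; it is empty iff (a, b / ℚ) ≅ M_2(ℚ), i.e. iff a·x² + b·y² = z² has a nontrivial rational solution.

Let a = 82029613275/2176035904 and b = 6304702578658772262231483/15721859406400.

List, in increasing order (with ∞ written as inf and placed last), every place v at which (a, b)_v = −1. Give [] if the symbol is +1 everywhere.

[2, 43]

Mod squares: a ≡ 4500939, b ≡ 123. Check v ∈ {∞, 2, 3, 5, 7, 17, 23, 37, 41, 43}.
v=43: a=43^1·(≡23), b=43^2·(≡3) mod 43; (23|43)=+1, (3|43)=-1; (−1)^{1·2·21}·(+1)^2·(-1)^1 = -1.
v=∞: 4500939 > 0 and 123 > 0  ⇒  (a,b)_∞ = +1.
v=2: v_2(a)=-6, v_2(b)=-6; units ≡ 3, 3 (mod 8); ε·ε+αω+βω = 1·1+-6·1+-6·1 ≡ 1  ⇒  (a,b)_2 = -1.
v=7: a=7^-6·(≡4), b=7^-6·(≡1) mod 7; (4|7)=+1, (1|7)=+1; (−1)^{-6·-6·3}·(+1)^-6·(+1)^-6 = +1.
v=41: a=41^1·(≡12), b=41^3·(≡22) mod 41; (12|41)=-1, (22|41)=-1; (−1)^{1·3·20}·(-1)^3·(-1)^1 = +1.
v=3: a=3^7·(≡1), b=3^17·(≡2) mod 3; (1|3)=+1, (2|3)=-1; (−1)^{7·17·1}·(+1)^17·(-1)^7 = +1.
v=23: a=23^1·(≡18), b=23^4·(≡8) mod 23; (18|23)=+1, (8|23)=+1; (−1)^{1·4·11}·(+1)^4·(+1)^1 = +1.
v=17: a=17^-2·(≡16), b=17^-4·(≡13) mod 17; (16|17)=+1, (13|17)=+1; (−1)^{-2·-4·8}·(+1)^-4·(+1)^-2 = +1.
v=37: a=37^1·(≡10), b=37^2·(≡4) mod 37; (10|37)=+1, (4|37)=+1; (−1)^{1·2·18}·(+1)^2·(+1)^1 = +1.
v=5: a=5^2·(≡4), b=5^-2·(≡3) mod 5; (4|5)=+1, (3|5)=-1; (−1)^{2·-2·2}·(+1)^-2·(-1)^2 = +1.
|Ram(4500939, 123)| = 2, even; anisotropic at {2, 43}.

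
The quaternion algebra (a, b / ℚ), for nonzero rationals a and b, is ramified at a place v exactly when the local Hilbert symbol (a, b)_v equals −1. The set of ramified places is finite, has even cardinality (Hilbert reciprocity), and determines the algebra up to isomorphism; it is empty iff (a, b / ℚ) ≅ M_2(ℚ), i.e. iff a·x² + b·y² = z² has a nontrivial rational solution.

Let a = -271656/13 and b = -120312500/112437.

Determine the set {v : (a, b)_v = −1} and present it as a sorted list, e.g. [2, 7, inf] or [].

Mod squares: a ≡ -2002, b ≡ -1001. Check v ∈ {∞, 2, 3, 5, 7, 11, 13, 31}.
v=5: a=5^0·(≡3), b=5^8·(≡1) mod 5; (3|5)=-1, (1|5)=+1; (−1)^{0·8·2}·(-1)^8·(+1)^0 = +1.
v=3: a=3^2·(≡2), b=3^-2·(≡1) mod 3; (2|3)=-1, (1|3)=+1; (−1)^{2·-2·1}·(-1)^-2·(+1)^2 = +1.
v=7: a=7^3·(≡1), b=7^1·(≡2) mod 7; (1|7)=+1, (2|7)=+1; (−1)^{3·1·3}·(+1)^1·(+1)^3 = -1.
v=2: v_2(a)=3, v_2(b)=2; units ≡ 7, 7 (mod 8); ε·ε+αω+βω = 1·1+3·0+2·0 ≡ 1  ⇒  (a,b)_2 = -1.
v=31: a=31^0·(≡26), b=31^-2·(≡15) mod 31; (26|31)=-1, (15|31)=-1; (−1)^{0·-2·15}·(-1)^-2·(-1)^0 = +1.
v=∞: -2002 < 0 and -1001 < 0  ⇒  (a,b)_∞ = -1.
v=11: a=11^1·(≡5), b=11^1·(≡7) mod 11; (5|11)=+1, (7|11)=-1; (−1)^{1·1·5}·(+1)^1·(-1)^1 = +1.
v=13: a=13^-1·(≡5), b=13^-1·(≡1) mod 13; (5|13)=-1, (1|13)=+1; (−1)^{-1·-1·6}·(-1)^-1·(+1)^-1 = -1.
(-2002, -1001 / ℚ) ramifies at {2, 7, 13, ∞}: a division algebra.

[2, 7, 13, inf]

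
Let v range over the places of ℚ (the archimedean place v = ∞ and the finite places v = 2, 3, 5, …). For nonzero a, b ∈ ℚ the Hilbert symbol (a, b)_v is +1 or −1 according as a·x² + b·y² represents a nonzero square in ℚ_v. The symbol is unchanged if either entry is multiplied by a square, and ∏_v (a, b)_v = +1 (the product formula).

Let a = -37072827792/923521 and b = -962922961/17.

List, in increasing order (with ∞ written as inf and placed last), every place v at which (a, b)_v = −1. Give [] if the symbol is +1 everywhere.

[2, inf]

(a, b) ≡ (-17017, -17) mod (ℚ^×)²; places V = {2, 3, 7, 11, 13, 17, 31, 41, ∞}.
(a,b)_13: α=1, u≡1; β=2, v≡10 (mod 13); (1|13)=+1, (10|13)=+1; sign (−1)^0·+1^2·+1^1 = +1.
(a,b)_2: α=4, β=0; u≡7, v≡7 (mod 8); ε(u)ε(v)=1·1, αω(v)=4·0, βω(u)=0·0; sum ≡ 1  ⇒  -1.
(a,b)_7: α=1, u≡3; β=2, v≡1 (mod 7); (3|7)=-1, (1|7)=+1; sign (−1)^0·-1^2·+1^1 = +1.
(a,b)_∞: sgn(-17017)=−, sgn(-17)=−, so -1.
(a,b)_11: α=1, u≡1; β=2, v≡5 (mod 11); (1|11)=+1, (5|11)=+1; sign (−1)^0·+1^2·+1^1 = +1.
(a,b)_17: α=1, u≡4; β=-1, v≡15 (mod 17); (4|17)=+1, (15|17)=+1; sign (−1)^0·+1^-1·+1^1 = +1.
(a,b)_41: α=2, u≡33; β=0, v≡22 (mod 41); (33|41)=+1, (22|41)=-1; sign (−1)^0·+1^0·-1^2 = +1.
(a,b)_3: α=4, u≡2; β=0, v≡1 (mod 3); (2|3)=-1, (1|3)=+1; sign (−1)^0·-1^0·+1^4 = +1.
(a,b)_31: α=-4, u≡9; β=2, v≡8 (mod 31); (9|31)=+1, (8|31)=+1; sign (−1)^0·+1^2·+1^-4 = +1.
(-17017, -17 / ℚ) ramifies at {2, ∞}: a division algebra.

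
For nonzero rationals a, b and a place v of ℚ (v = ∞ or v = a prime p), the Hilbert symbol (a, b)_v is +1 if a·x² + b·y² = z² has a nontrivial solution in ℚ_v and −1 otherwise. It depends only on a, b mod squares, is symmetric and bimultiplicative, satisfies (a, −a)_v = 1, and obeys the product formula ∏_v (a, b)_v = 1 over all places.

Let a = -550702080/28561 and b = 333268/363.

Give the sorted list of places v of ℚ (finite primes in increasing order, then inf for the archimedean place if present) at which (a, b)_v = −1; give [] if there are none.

Mod squares: a ≡ -59755, b ≡ 1479. Check v ∈ {∞, 2, 3, 5, 11, 13, 17, 19, 29, 37}.
v=37: a=37^1·(≡24), b=37^0·(≡4) mod 37; (24|37)=-1, (4|37)=+1; (−1)^{1·0·18}·(-1)^0·(+1)^1 = +1.
v=5: a=5^1·(≡4), b=5^0·(≡1) mod 5; (4|5)=+1, (1|5)=+1; (−1)^{1·0·2}·(+1)^0·(+1)^1 = +1.
v=29: a=29^0·(≡21), b=29^1·(≡16) mod 29; (21|29)=-1, (16|29)=+1; (−1)^{0·1·14}·(-1)^1·(+1)^0 = -1.
v=11: a=11^0·(≡10), b=11^-2·(≡4) mod 11; (10|11)=-1, (4|11)=+1; (−1)^{0·-2·5}·(-1)^-2·(+1)^0 = +1.
v=∞: -59755 < 0 and 1479 > 0  ⇒  (a,b)_∞ = +1.
v=19: a=19^1·(≡7), b=19^0·(≡4) mod 19; (7|19)=+1, (4|19)=+1; (−1)^{1·0·9}·(+1)^0·(+1)^1 = +1.
v=17: a=17^1·(≡8), b=17^1·(≡9) mod 17; (8|17)=+1, (9|17)=+1; (−1)^{1·1·8}·(+1)^1·(+1)^1 = +1.
v=3: a=3^2·(≡2), b=3^-1·(≡1) mod 3; (2|3)=-1, (1|3)=+1; (−1)^{2·-1·1}·(-1)^-1·(+1)^2 = -1.
v=2: v_2(a)=10, v_2(b)=2; units ≡ 5, 7 (mod 8); ε·ε+αω+βω = 0·1+10·0+2·1 ≡ 0  ⇒  (a,b)_2 = +1.
v=13: a=13^-4·(≡7), b=13^2·(≡4) mod 13; (7|13)=-1, (4|13)=+1; (−1)^{-4·2·6}·(-1)^2·(+1)^-4 = +1.
|Ram(-59755, 1479)| = 2, even; anisotropic at {3, 29}.

[3, 29]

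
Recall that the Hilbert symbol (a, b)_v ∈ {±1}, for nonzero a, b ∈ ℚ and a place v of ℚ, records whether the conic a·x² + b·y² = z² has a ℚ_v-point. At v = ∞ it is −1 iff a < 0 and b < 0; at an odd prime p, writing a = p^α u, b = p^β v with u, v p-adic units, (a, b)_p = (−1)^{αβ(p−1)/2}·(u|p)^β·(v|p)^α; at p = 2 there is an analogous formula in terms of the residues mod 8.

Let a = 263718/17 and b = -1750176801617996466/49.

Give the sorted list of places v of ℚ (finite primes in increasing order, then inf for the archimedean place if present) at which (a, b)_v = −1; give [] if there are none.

Mod squares: a ≡ 10166, b ≡ -111826. Check v ∈ {∞, 2, 3, 7, 11, 13, 17, 23}.
v=13: a=13^1·(≡8), b=13^5·(≡9) mod 13; (8|13)=-1, (9|13)=+1; (−1)^{1·5·6}·(-1)^5·(+1)^1 = -1.
v=3: a=3^2·(≡2), b=3^8·(≡2) mod 3; (2|3)=-1, (2|3)=-1; (−1)^{2·8·1}·(-1)^8·(-1)^2 = +1.
v=2: v_2(a)=1, v_2(b)=1; units ≡ 3, 7 (mod 8); ε·ε+αω+βω = 1·1+1·0+1·1 ≡ 0  ⇒  (a,b)_2 = +1.
v=23: a=23^1·(≡21), b=23^1·(≡7) mod 23; (21|23)=-1, (7|23)=-1; (−1)^{1·1·11}·(-1)^1·(-1)^1 = -1.
v=17: a=17^-1·(≡14), b=17^5·(≡9) mod 17; (14|17)=-1, (9|17)=+1; (−1)^{-1·5·8}·(-1)^5·(+1)^-1 = -1.
v=∞: 10166 > 0 and -111826 < 0  ⇒  (a,b)_∞ = +1.
v=7: a=7^2·(≡2), b=7^-2·(≡6) mod 7; (2|7)=+1, (6|7)=-1; (−1)^{2·-2·3}·(+1)^-2·(-1)^2 = +1.
v=11: a=11^0·(≡8), b=11^1·(≡9) mod 11; (8|11)=-1, (9|11)=+1; (−1)^{0·1·5}·(-1)^1·(+1)^0 = -1.
Ram(10166, -111826) = {11, 13, 17, 23}; no ℚ_11-point on the conic.

[11, 13, 17, 23]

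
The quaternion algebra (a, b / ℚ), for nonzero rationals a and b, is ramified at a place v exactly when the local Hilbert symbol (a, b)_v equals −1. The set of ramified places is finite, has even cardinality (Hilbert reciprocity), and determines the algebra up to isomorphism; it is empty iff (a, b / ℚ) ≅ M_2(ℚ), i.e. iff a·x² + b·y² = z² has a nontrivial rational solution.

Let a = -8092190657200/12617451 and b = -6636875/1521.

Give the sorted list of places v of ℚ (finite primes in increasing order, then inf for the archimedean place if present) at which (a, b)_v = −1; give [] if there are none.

(a, b) ≡ (-227513, -10619) mod (ℚ^×)²; places V = {2, 3, 5, 7, 11, 13, 17, 23, 37, 41, 43, ∞}.
(a,b)_7: α=-2, u≡2; β=1, v≡2 (mod 7); (2|7)=+1, (2|7)=+1; sign (−1)^0·+1^1·+1^-2 = +1.
(a,b)_17: α=-2, u≡9; β=0, v≡14 (mod 17); (9|17)=+1, (14|17)=-1; sign (−1)^0·+1^0·-1^-2 = +1.
(a,b)_37: α=1, u≡30; β=1, v≡28 (mod 37); (30|37)=+1, (28|37)=+1; sign (−1)^0·+1^1·+1^1 = +1.
(a,b)_13: α=1, u≡1; β=-2, v≡6 (mod 13); (1|13)=+1, (6|13)=-1; sign (−1)^0·+1^-2·-1^1 = -1.
(a,b)_11: α=-1, u≡2; β=0, v≡10 (mod 11); (2|11)=-1, (10|11)=-1; sign (−1)^0·-1^0·-1^-1 = -1.
(a,b)_3: α=-4, u≡1; β=-2, v≡1 (mod 3); (1|3)=+1, (1|3)=+1; sign (−1)^0·+1^-2·+1^-4 = +1.
(a,b)_43: α=3, u≡6; β=0, v≡19 (mod 43); (6|43)=+1, (19|43)=-1; sign (−1)^0·+1^0·-1^3 = -1.
(a,b)_2: α=4, β=0; u≡7, v≡5 (mod 8); ε(u)ε(v)=1·0, αω(v)=4·1, βω(u)=0·0; sum ≡ 0  ⇒  +1.
(a,b)_∞: sgn(-227513)=−, sgn(-10619)=−, so -1.
(a,b)_41: α=0, u≡21; β=1, v≡29 (mod 41); (21|41)=+1, (29|41)=-1; sign (−1)^0·+1^1·-1^0 = +1.
(a,b)_5: α=2, u≡2; β=4, v≡1 (mod 5); (2|5)=-1, (1|5)=+1; sign (−1)^0·-1^4·+1^2 = +1.
(a,b)_23: α=2, u≡18; β=0, v≡17 (mod 23); (18|23)=+1, (17|23)=-1; sign (−1)^0·+1^0·-1^2 = +1.
|Ram(-227513, -10619)| = 4, even; anisotropic at {11, 13, 43, ∞}.

[11, 13, 43, inf]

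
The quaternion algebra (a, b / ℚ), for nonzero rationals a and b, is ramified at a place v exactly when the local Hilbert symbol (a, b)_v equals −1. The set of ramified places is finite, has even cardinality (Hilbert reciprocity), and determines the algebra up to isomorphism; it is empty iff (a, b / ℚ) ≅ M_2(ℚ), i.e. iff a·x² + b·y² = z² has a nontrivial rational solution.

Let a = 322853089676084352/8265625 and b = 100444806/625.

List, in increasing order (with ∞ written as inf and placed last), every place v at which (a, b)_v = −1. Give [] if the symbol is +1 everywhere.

Mod squares: a ≡ 2, b ≡ 227766. Check v ∈ {∞, 2, 3, 5, 7, 11, 17, 23, 29}.
v=23: a=23^-2·(≡1), b=23^0·(≡20) mod 23; (1|23)=+1, (20|23)=-1; (−1)^{-2·0·11}·(+1)^0·(-1)^-2 = +1.
v=3: a=3^6·(≡2), b=3^3·(≡1) mod 3; (2|3)=-1, (1|3)=+1; (−1)^{6·3·1}·(-1)^3·(+1)^6 = -1.
v=17: a=17^2·(≡15), b=17^1·(≡9) mod 17; (15|17)=+1, (9|17)=+1; (−1)^{2·1·8}·(+1)^1·(+1)^2 = +1.
v=∞: 2 > 0 and 227766 > 0  ⇒  (a,b)_∞ = +1.
v=7: a=7^6·(≡2), b=7^3·(≡2) mod 7; (2|7)=+1, (2|7)=+1; (−1)^{6·3·3}·(+1)^3·(+1)^6 = +1.
v=11: a=11^2·(≡10), b=11^1·(≡9) mod 11; (10|11)=-1, (9|11)=+1; (−1)^{2·1·5}·(-1)^1·(+1)^2 = -1.
v=2: v_2(a)=7, v_2(b)=1; units ≡ 1, 3 (mod 8); ε·ε+αω+βω = 0·1+7·1+1·0 ≡ 1  ⇒  (a,b)_2 = -1.
v=29: a=29^2·(≡2), b=29^1·(≡9) mod 29; (2|29)=-1, (9|29)=+1; (−1)^{2·1·14}·(-1)^1·(+1)^2 = -1.
v=5: a=5^-6·(≡3), b=5^-4·(≡1) mod 5; (3|5)=-1, (1|5)=+1; (−1)^{-6·-4·2}·(-1)^-4·(+1)^-6 = +1.
|Ram(2, 227766)| = 4, even; anisotropic at {2, 3, 11, 29}.

[2, 3, 11, 29]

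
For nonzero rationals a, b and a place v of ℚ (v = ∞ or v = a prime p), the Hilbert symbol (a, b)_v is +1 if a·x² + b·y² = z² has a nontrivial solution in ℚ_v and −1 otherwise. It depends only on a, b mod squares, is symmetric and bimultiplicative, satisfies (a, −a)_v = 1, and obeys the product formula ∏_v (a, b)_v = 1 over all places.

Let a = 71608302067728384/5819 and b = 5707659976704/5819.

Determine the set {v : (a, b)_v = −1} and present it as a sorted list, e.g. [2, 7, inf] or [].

Mod squares: a ≡ 135751, b ≡ 112574. Check v ∈ {∞, 2, 3, 7, 11, 17, 23, 41, 43}.
v=∞: 135751 > 0 and 112574 > 0  ⇒  (a,b)_∞ = +1.
v=43: a=43^1·(≡33), b=43^1·(≡1) mod 43; (33|43)=-1, (1|43)=+1; (−1)^{1·1·21}·(-1)^1·(+1)^1 = +1.
v=11: a=11^-1·(≡2), b=11^-1·(≡4) mod 11; (2|11)=-1, (4|11)=+1; (−1)^{-1·-1·5}·(-1)^-1·(+1)^-1 = +1.
v=23: a=23^-2·(≡21), b=23^-2·(≡4) mod 23; (21|23)=-1, (4|23)=+1; (−1)^{-2·-2·11}·(-1)^-2·(+1)^-2 = +1.
v=41: a=41^3·(≡9), b=41^2·(≡35) mod 41; (9|41)=+1, (35|41)=-1; (−1)^{3·2·20}·(+1)^2·(-1)^3 = -1.
v=17: a=17^2·(≡10), b=17^1·(≡16) mod 17; (10|17)=-1, (16|17)=+1; (−1)^{2·1·8}·(-1)^1·(+1)^2 = -1.
v=2: v_2(a)=14, v_2(b)=13; units ≡ 7, 7 (mod 8); ε·ε+αω+βω = 1·1+14·0+13·0 ≡ 1  ⇒  (a,b)_2 = -1.
v=3: a=3^6·(≡1), b=3^4·(≡2) mod 3; (1|3)=+1, (2|3)=-1; (−1)^{6·4·1}·(+1)^4·(-1)^6 = +1.
v=7: a=7^1·(≡3), b=7^1·(≡5) mod 7; (3|7)=-1, (5|7)=-1; (−1)^{1·1·3}·(-1)^1·(-1)^1 = -1.
Ram(135751, 112574) = {2, 7, 17, 41}; no ℚ_2-point on the conic.

[2, 7, 17, 41]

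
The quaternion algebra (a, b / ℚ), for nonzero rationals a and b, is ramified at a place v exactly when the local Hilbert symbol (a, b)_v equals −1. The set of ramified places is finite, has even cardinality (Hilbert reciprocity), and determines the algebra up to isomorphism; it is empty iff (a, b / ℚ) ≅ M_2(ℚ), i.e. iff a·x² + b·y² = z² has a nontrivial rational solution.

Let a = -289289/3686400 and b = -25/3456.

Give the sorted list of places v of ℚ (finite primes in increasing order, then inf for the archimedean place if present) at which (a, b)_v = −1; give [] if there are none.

[13, inf]

Mod squares: a ≡ -1001, b ≡ -6. Check v ∈ {∞, 2, 3, 5, 7, 11, 13, 17}.
v=5: a=5^-2·(≡1), b=5^2·(≡4) mod 5; (1|5)=+1, (4|5)=+1; (−1)^{-2·2·2}·(+1)^2·(+1)^-2 = +1.
v=11: a=11^1·(≡8), b=11^0·(≡4) mod 11; (8|11)=-1, (4|11)=+1; (−1)^{1·0·5}·(-1)^0·(+1)^1 = +1.
v=∞: -1001 < 0 and -6 < 0  ⇒  (a,b)_∞ = -1.
v=7: a=7^1·(≡2), b=7^0·(≡2) mod 7; (2|7)=+1, (2|7)=+1; (−1)^{1·0·3}·(+1)^0·(+1)^1 = +1.
v=17: a=17^2·(≡2), b=17^0·(≡12) mod 17; (2|17)=+1, (12|17)=-1; (−1)^{2·0·8}·(+1)^0·(-1)^2 = +1.
v=3: a=3^-2·(≡1), b=3^-3·(≡1) mod 3; (1|3)=+1, (1|3)=+1; (−1)^{-2·-3·1}·(+1)^-3·(+1)^-2 = +1.
v=2: v_2(a)=-14, v_2(b)=-7; units ≡ 7, 5 (mod 8); ε·ε+αω+βω = 1·0+-14·1+-7·0 ≡ 0  ⇒  (a,b)_2 = +1.
v=13: a=13^1·(≡1), b=13^0·(≡6) mod 13; (1|13)=+1, (6|13)=-1; (−1)^{1·0·6}·(+1)^0·(-1)^1 = -1.
|Ram(-1001, -6)| = 2, even; anisotropic at {13, ∞}.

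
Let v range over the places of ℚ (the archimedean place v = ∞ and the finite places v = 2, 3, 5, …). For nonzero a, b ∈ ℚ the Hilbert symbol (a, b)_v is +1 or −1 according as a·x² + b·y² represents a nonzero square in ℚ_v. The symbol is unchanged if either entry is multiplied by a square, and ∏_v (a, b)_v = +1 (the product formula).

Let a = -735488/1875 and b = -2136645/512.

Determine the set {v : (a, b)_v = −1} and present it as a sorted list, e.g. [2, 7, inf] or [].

[2, 3, 17, inf]

Mod squares: a ≡ -51, b ≡ -9690. Check v ∈ {∞, 2, 3, 5, 7, 13, 17, 19}.
v=∞: -51 < 0 and -9690 < 0  ⇒  (a,b)_∞ = -1.
v=5: a=5^-4·(≡4), b=5^1·(≡3) mod 5; (4|5)=+1, (3|5)=-1; (−1)^{-4·1·2}·(+1)^1·(-1)^-4 = +1.
v=19: a=19^0·(≡6), b=19^1·(≡13) mod 19; (6|19)=+1, (13|19)=-1; (−1)^{0·1·9}·(+1)^1·(-1)^0 = +1.
v=13: a=13^2·(≡1), b=13^0·(≡7) mod 13; (1|13)=+1, (7|13)=-1; (−1)^{2·0·6}·(+1)^0·(-1)^2 = +1.
v=3: a=3^-1·(≡1), b=3^3·(≡1) mod 3; (1|3)=+1, (1|3)=+1; (−1)^{-1·3·1}·(+1)^3·(+1)^-1 = -1.
v=17: a=17^1·(≡7), b=17^1·(≡15) mod 17; (7|17)=-1, (15|17)=+1; (−1)^{1·1·8}·(-1)^1·(+1)^1 = -1.
v=7: a=7^0·(≡5), b=7^2·(≡5) mod 7; (5|7)=-1, (5|7)=-1; (−1)^{0·2·3}·(-1)^2·(-1)^0 = +1.
v=2: v_2(a)=8, v_2(b)=-9; units ≡ 5, 3 (mod 8); ε·ε+αω+βω = 0·1+8·1+-9·1 ≡ 1  ⇒  (a,b)_2 = -1.
|Ram(-51, -9690)| = 4, even; anisotropic at {2, 3, 17, ∞}.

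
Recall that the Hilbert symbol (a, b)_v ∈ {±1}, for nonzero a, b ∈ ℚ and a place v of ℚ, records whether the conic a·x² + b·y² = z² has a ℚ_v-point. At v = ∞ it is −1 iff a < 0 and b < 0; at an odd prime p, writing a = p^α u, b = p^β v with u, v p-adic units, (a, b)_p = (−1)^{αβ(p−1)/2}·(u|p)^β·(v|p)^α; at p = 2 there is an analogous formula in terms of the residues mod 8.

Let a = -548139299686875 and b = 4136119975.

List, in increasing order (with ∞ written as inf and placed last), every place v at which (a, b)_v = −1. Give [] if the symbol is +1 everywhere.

(a, b) ≡ (-280891, 172159) mod (ℚ^×)²; places V = {2, 3, 5, 13, 17, 19, 31, 41, ∞}.
(a,b)_3: α=2, u≡2; β=0, v≡1 (mod 3); (2|3)=-1, (1|3)=+1; sign (−1)^0·-1^0·+1^2 = +1.
(a,b)_2: α=0, β=0; u≡5, v≡7 (mod 8); ε(u)ε(v)=0·1, αω(v)=0·0, βω(u)=0·1; sum ≡ 0  ⇒  +1.
(a,b)_17: α=1, u≡13; β=1, v≡14 (mod 17); (13|17)=+1, (14|17)=-1; sign (−1)^0·+1^1·-1^1 = -1.
(a,b)_19: α=2, u≡17; β=1, v≡1 (mod 19); (17|19)=+1, (1|19)=+1; sign (−1)^0·+1^1·+1^2 = +1.
(a,b)_5: α=4, u≡1; β=2, v≡4 (mod 5); (1|5)=+1, (4|5)=+1; sign (−1)^0·+1^2·+1^4 = +1.
(a,b)_13: α=1, u≡12; β=1, v≡9 (mod 13); (12|13)=+1, (9|13)=+1; sign (−1)^0·+1^1·+1^1 = +1.
(a,b)_31: α=3, u≡22; β=2, v≡28 (mod 31); (22|31)=-1, (28|31)=+1; sign (−1)^0·-1^2·+1^3 = +1.
(a,b)_∞: sgn(-280891)=−, sgn(172159)=+, so +1.
(a,b)_41: α=1, u≡16; β=1, v≡24 (mod 41); (16|41)=+1, (24|41)=-1; sign (−1)^0·+1^1·-1^1 = -1.
|Ram(-280891, 172159)| = 2, even; anisotropic at {17, 41}.

[17, 41]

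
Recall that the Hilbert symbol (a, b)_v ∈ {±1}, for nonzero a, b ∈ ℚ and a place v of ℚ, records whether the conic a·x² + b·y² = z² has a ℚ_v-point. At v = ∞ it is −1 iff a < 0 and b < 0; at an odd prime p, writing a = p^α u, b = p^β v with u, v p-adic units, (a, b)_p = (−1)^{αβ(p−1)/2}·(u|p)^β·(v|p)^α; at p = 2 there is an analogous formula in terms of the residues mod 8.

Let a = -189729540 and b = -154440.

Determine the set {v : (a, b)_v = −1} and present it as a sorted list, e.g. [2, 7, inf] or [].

[2, 3, 13, inf]

(a, b) ≡ (-385, -4290) mod (ℚ^×)²; places V = {2, 3, 5, 7, 11, 13, ∞}.
(a,b)_7: α=1, u≡4; β=0, v≡1 (mod 7); (4|7)=+1, (1|7)=+1; sign (−1)^0·+1^0·+1^1 = +1.
(a,b)_5: α=1, u≡2; β=1, v≡2 (mod 5); (2|5)=-1, (2|5)=-1; sign (−1)^0·-1^1·-1^1 = +1.
(a,b)_∞: sgn(-385)=−, sgn(-4290)=−, so -1.
(a,b)_11: α=1, u≡3; β=1, v≡7 (mod 11); (3|11)=+1, (7|11)=-1; sign (−1)^1·+1^1·-1^1 = +1.
(a,b)_13: α=2, u≡7; β=1, v≡2 (mod 13); (7|13)=-1, (2|13)=-1; sign (−1)^0·-1^1·-1^2 = -1.
(a,b)_3: α=6, u≡2; β=3, v≡1 (mod 3); (2|3)=-1, (1|3)=+1; sign (−1)^0·-1^3·+1^6 = -1.
(a,b)_2: α=2, β=3; u≡7, v≡7 (mod 8); ε(u)ε(v)=1·1, αω(v)=2·0, βω(u)=3·0; sum ≡ 1  ⇒  -1.
(-385, -4290 / ℚ) ramifies at {2, 3, 13, ∞}: a division algebra.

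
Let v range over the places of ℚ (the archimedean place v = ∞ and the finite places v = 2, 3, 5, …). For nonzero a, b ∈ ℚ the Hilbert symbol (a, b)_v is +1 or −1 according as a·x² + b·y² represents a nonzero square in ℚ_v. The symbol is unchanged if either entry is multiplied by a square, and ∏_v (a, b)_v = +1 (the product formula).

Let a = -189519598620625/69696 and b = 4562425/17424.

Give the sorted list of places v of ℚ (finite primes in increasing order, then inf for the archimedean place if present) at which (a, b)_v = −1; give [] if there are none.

[19, 31]

(a, b) ≡ (-7657, 217) mod (ℚ^×)²; places V = {2, 3, 5, 7, 11, 13, 19, 29, 31, ∞}.
(a,b)_5: α=4, u≡2; β=2, v≡3 (mod 5); (2|5)=-1, (3|5)=-1; sign (−1)^0·-1^2·-1^4 = +1.
(a,b)_2: α=-6, β=-4; u≡7, v≡1 (mod 8); ε(u)ε(v)=1·0, αω(v)=-6·0, βω(u)=-4·0; sum ≡ 0  ⇒  +1.
(a,b)_19: α=1, u≡13; β=0, v≡12 (mod 19); (13|19)=-1, (12|19)=-1; sign (−1)^0·-1^0·-1^1 = -1.
(a,b)_7: α=2, u≡1; β=1, v≡5 (mod 7); (1|7)=+1, (5|7)=-1; sign (−1)^0·+1^1·-1^2 = +1.
(a,b)_31: α=3, u≡14; β=1, v≡9 (mod 31); (14|31)=+1, (9|31)=+1; sign (−1)^1·+1^1·+1^3 = -1.
(a,b)_∞: sgn(-7657)=−, sgn(217)=+, so +1.
(a,b)_11: α=-2, u≡6; β=-2, v≡10 (mod 11); (6|11)=-1, (10|11)=-1; sign (−1)^0·-1^-2·-1^-2 = +1.
(a,b)_29: α=2, u≡6; β=2, v≡17 (mod 29); (6|29)=+1, (17|29)=-1; sign (−1)^0·+1^2·-1^2 = +1.
(a,b)_13: α=1, u≡3; β=0, v≡9 (mod 13); (3|13)=+1, (9|13)=+1; sign (−1)^0·+1^0·+1^1 = +1.
(a,b)_3: α=-2, u≡2; β=-2, v≡1 (mod 3); (2|3)=-1, (1|3)=+1; sign (−1)^0·-1^-2·+1^-2 = +1.
Ram(-7657, 217) = {19, 31}; no ℚ_19-point on the conic.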